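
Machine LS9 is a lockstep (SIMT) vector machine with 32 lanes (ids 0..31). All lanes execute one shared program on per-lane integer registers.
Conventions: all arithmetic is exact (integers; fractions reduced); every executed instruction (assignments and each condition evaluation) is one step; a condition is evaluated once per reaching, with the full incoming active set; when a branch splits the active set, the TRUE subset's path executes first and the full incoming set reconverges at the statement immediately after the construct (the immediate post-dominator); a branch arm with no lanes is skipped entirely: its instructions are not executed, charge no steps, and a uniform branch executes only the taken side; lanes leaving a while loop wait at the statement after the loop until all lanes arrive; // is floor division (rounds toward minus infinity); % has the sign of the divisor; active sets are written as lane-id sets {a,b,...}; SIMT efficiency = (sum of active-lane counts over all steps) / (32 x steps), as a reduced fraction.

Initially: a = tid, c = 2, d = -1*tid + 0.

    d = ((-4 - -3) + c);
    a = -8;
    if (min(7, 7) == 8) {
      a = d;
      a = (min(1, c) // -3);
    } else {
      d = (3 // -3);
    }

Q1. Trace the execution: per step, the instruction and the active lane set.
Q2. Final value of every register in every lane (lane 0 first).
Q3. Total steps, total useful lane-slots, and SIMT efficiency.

step 0: d <- ((-4 - -3) + c)         {0,1,2,3,4,5,6,7,8,9,10,11,12,13,14,15,16,17,18,19,20,21,22,23,24,25,26,27,28,29,30,31}
step 1: a <- -8                      {0,1,2,3,4,5,6,7,8,9,10,11,12,13,14,15,16,17,18,19,20,21,22,23,24,25,26,27,28,29,30,31}
step 2: eval (min(7, 7) == 8)        {0,1,2,3,4,5,6,7,8,9,10,11,12,13,14,15,16,17,18,19,20,21,22,23,24,25,26,27,28,29,30,31}
step 3: d <- (3 // -3)               {0,1,2,3,4,5,6,7,8,9,10,11,12,13,14,15,16,17,18,19,20,21,22,23,24,25,26,27,28,29,30,31}

Answer: 4 steps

a: -8,-8,-8,-8,-8,-8,-8,-8,-8,-8,-8,-8,-8,-8,-8,-8,-8,-8,-8,-8,-8,-8,-8,-8,-8,-8,-8,-8,-8,-8,-8,-8
c: 2,2,2,2,2,2,2,2,2,2,2,2,2,2,2,2,2,2,2,2,2,2,2,2,2,2,2,2,2,2,2,2
d: -1,-1,-1,-1,-1,-1,-1,-1,-1,-1,-1,-1,-1,-1,-1,-1,-1,-1,-1,-1,-1,-1,-1,-1,-1,-1,-1,-1,-1,-1,-1,-1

steps = 4; useful = 128; efficiency = 128/128 = 1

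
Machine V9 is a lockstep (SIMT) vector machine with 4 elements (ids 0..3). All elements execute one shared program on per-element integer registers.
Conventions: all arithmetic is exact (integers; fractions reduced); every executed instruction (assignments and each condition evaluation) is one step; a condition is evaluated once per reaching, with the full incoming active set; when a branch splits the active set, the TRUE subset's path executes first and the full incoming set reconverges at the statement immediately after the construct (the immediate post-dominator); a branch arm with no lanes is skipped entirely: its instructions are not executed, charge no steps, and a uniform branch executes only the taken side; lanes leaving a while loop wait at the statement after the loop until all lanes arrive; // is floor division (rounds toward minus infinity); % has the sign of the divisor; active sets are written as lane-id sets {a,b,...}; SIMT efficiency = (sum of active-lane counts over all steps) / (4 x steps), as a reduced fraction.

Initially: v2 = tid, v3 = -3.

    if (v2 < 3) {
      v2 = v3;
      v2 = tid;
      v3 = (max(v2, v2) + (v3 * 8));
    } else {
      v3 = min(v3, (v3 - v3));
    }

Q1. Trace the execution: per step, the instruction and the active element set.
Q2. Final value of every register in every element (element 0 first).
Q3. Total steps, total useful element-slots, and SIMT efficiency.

step 0: eval (v2 < 3)                {0,1,2,3}
step 1: v2 <- v3                     {0,1,2}
step 2: v2 <- tid                    {0,1,2}
step 3: v3 <- (max(v2, v2) + (v3 * 8)) {0,1,2}
step 4: v3 <- min(v3, (v3 - v3))     {3}

Answer: 5 steps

v2: 0,1,2,3
v3: -24,-23,-22,-3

steps = 5; useful = 14; efficiency = 14/20 = 7/10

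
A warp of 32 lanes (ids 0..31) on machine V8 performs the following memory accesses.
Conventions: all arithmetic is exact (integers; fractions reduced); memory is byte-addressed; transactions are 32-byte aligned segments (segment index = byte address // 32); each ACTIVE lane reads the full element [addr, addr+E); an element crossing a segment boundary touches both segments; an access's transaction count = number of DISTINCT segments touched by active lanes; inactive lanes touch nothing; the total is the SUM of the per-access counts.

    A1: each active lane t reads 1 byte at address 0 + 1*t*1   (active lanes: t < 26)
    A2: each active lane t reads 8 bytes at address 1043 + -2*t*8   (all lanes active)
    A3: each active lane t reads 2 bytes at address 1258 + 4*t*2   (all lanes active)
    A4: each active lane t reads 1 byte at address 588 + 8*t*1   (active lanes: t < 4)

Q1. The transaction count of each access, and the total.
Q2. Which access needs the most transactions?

A1: 1 transaction
A2: 16 transactions
A3: 9 transactions
A4: 2 transactions

Answer: 1,16,9,2; total 28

Answer: A2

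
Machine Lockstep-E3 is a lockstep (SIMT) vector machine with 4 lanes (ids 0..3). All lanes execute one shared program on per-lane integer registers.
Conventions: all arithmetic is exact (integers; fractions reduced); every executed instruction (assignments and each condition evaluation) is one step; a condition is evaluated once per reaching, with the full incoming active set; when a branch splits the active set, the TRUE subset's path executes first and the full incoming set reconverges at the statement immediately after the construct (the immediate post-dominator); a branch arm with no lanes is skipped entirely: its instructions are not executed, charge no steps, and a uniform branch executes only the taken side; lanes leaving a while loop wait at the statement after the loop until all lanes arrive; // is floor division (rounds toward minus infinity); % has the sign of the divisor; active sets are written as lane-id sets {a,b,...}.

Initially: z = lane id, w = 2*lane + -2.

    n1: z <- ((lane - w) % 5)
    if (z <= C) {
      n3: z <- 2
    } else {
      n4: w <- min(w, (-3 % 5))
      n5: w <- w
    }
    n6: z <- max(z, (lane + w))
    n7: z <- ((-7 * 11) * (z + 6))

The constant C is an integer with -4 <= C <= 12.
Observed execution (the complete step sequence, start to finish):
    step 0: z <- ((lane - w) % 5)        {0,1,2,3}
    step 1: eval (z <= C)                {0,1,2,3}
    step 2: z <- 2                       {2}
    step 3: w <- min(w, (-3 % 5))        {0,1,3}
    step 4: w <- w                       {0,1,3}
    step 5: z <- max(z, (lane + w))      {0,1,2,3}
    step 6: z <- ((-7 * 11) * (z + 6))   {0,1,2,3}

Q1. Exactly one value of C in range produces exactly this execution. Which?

Answer: C = 0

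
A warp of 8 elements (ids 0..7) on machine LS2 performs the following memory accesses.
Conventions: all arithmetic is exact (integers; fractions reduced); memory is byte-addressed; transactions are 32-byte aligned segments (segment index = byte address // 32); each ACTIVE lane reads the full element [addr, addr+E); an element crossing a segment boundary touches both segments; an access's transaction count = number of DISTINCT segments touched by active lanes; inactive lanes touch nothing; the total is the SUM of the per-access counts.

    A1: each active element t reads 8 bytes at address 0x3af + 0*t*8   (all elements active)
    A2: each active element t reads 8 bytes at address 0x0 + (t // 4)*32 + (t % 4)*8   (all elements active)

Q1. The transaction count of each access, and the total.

A1: 1 transaction
A2: 2 transactions

Answer: 1,2; total 3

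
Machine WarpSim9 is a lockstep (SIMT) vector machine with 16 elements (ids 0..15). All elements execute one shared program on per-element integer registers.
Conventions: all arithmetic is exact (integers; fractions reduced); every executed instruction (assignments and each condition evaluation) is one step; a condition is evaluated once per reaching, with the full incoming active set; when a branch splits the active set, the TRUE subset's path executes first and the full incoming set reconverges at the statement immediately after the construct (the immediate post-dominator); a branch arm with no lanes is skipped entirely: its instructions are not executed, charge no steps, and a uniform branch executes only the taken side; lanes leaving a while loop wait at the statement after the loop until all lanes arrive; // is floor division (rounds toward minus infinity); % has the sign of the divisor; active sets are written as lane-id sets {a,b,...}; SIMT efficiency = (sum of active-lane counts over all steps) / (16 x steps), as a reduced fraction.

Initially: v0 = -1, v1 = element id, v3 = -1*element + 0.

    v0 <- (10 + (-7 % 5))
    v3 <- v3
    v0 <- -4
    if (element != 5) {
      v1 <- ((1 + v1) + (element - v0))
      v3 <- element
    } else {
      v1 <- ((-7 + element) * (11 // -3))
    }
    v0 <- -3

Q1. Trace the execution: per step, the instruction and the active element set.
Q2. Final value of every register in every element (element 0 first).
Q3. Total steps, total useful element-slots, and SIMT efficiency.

step 0: v0 <- (10 + (-7 % 5))        {0,1,2,3,4,5,6,7,8,9,10,11,12,13,14,15}
step 1: v3 <- v3                     {0,1,2,3,4,5,6,7,8,9,10,11,12,13,14,15}
step 2: v0 <- -4                     {0,1,2,3,4,5,6,7,8,9,10,11,12,13,14,15}
step 3: eval (element != 5)          {0,1,2,3,4,5,6,7,8,9,10,11,12,13,14,15}
step 4: v1 <- ((1 + v1) + (element - v0)) {0,1,2,3,4,6,7,8,9,10,11,12,13,14,15}
step 5: v3 <- element                {0,1,2,3,4,6,7,8,9,10,11,12,13,14,15}
step 6: v1 <- ((-7 + element) * (11 // -3)) {5}
step 7: v0 <- -3                     {0,1,2,3,4,5,6,7,8,9,10,11,12,13,14,15}

Answer: 8 steps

v0: -3,-3,-3,-3,-3,-3,-3,-3,-3,-3,-3,-3,-3,-3,-3,-3
v1: 5,7,9,11,13,8,17,19,21,23,25,27,29,31,33,35
v3: 0,1,2,3,4,-5,6,7,8,9,10,11,12,13,14,15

steps = 8; useful = 111; efficiency = 111/128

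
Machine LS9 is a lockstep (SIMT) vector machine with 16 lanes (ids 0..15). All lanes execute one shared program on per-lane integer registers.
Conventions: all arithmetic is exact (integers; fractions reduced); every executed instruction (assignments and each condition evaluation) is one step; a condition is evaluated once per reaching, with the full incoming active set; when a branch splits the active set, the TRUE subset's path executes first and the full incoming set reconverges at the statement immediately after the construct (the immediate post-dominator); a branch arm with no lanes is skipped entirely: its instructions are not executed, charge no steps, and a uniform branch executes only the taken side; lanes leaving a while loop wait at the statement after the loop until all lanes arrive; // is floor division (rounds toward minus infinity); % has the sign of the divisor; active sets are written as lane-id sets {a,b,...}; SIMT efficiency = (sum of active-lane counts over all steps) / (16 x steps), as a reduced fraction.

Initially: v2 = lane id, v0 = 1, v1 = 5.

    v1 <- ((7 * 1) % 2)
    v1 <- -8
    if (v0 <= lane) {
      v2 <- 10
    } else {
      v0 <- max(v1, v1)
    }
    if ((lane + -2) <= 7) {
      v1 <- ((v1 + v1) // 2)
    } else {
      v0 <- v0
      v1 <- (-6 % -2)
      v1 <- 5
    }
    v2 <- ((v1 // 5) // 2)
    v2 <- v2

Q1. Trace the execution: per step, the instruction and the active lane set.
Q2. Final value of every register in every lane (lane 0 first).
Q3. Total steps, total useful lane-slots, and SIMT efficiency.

step 0: v1 <- ((7 * 1) % 2)          {0,1,2,3,4,5,6,7,8,9,10,11,12,13,14,15}
step 1: v1 <- -8                     {0,1,2,3,4,5,6,7,8,9,10,11,12,13,14,15}
step 2: eval (v0 <= lane)            {0,1,2,3,4,5,6,7,8,9,10,11,12,13,14,15}
step 3: v2 <- 10                     {1,2,3,4,5,6,7,8,9,10,11,12,13,14,15}
step 4: v0 <- max(v1, v1)            {0}
step 5: eval ((lane + -2) <= 7)      {0,1,2,3,4,5,6,7,8,9,10,11,12,13,14,15}
step 6: v1 <- ((v1 + v1) // 2)       {0,1,2,3,4,5,6,7,8,9}
step 7: v0 <- v0                     {10,11,12,13,14,15}
step 8: v1 <- (-6 % -2)              {10,11,12,13,14,15}
step 9: v1 <- 5                      {10,11,12,13,14,15}
step 10: v2 <- ((v1 // 5) // 2)       {0,1,2,3,4,5,6,7,8,9,10,11,12,13,14,15}
step 11: v2 <- v2                     {0,1,2,3,4,5,6,7,8,9,10,11,12,13,14,15}

Answer: 12 steps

v2: -1,-1,-1,-1,-1,-1,-1,-1,-1,-1,0,0,0,0,0,0
v0: -8,1,1,1,1,1,1,1,1,1,1,1,1,1,1,1
v1: -8,-8,-8,-8,-8,-8,-8,-8,-8,-8,5,5,5,5,5,5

steps = 12; useful = 140; efficiency = 140/192 = 35/48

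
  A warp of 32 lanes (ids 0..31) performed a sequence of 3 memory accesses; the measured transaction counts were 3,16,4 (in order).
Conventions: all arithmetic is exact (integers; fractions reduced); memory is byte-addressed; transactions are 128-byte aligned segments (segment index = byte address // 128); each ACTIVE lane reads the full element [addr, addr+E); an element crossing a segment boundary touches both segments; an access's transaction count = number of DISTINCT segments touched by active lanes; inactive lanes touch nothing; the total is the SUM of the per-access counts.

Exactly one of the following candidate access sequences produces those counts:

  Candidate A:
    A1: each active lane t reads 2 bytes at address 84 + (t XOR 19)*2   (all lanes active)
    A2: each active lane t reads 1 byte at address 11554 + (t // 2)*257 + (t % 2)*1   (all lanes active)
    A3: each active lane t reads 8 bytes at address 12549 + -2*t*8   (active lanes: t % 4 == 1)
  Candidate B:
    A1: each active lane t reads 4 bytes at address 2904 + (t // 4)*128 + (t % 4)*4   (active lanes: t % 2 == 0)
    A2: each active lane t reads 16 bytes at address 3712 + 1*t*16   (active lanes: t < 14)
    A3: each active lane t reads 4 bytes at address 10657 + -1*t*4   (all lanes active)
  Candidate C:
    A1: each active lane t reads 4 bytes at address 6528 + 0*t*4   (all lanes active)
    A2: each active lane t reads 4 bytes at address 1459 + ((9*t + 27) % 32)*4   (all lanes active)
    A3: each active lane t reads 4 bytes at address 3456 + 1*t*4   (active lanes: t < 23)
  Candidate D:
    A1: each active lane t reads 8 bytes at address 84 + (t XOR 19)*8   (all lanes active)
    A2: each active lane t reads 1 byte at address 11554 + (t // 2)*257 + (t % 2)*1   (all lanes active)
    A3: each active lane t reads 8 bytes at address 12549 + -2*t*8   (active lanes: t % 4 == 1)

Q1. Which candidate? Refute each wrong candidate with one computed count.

A: A1 gives 2 transactions, not 3
B: A1 gives 8 transactions, not 3
C: A1 gives 1 transaction, not 3
D: all counts match (3,16,4)

Answer: D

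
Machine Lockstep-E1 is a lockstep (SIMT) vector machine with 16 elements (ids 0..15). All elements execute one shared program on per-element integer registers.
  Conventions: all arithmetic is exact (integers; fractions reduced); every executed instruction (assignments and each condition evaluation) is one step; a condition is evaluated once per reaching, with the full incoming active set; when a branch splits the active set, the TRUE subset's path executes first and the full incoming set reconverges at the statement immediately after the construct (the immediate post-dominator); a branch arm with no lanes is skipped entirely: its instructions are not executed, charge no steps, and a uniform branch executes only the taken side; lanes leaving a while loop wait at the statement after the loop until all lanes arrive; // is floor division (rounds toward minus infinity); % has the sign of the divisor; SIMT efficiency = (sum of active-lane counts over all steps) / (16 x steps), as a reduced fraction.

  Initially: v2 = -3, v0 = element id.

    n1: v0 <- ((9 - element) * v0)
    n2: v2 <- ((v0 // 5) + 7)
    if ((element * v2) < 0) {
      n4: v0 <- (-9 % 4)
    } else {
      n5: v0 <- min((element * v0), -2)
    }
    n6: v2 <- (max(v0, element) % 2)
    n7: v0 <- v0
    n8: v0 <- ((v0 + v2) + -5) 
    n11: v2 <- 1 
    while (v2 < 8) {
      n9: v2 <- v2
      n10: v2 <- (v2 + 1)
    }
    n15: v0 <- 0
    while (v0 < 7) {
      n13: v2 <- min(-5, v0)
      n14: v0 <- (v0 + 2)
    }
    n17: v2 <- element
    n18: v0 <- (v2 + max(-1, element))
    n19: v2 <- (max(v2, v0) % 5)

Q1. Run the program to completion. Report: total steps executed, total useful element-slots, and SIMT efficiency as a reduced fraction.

Answer: 48 steps, 752 useful, 47/48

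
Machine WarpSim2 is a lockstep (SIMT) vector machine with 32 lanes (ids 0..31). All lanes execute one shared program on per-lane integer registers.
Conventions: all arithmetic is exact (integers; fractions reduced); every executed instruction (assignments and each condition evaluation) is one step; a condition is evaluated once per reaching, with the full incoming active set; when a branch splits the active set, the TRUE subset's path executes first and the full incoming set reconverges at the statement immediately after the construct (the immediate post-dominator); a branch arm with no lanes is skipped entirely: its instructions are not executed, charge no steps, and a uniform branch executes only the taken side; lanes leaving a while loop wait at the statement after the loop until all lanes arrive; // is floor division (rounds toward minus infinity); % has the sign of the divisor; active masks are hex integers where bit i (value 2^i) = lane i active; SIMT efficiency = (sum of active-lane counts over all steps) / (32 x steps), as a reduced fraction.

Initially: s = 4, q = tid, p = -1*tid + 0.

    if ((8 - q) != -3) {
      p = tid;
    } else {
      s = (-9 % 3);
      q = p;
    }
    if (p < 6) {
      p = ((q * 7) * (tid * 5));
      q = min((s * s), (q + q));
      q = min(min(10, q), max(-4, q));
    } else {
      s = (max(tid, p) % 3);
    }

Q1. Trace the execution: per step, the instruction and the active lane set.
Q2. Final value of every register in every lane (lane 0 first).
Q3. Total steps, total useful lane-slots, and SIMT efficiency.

step 0: eval ((8 - q) != -3)         0xffffffff
step 1: p <- tid                     0xfffff7ff
step 2: s <- (-9 % 3)                0x00000800
step 3: q <- p                       0x00000800
step 4: eval (p < 6)                 0xffffffff
step 5: p <- ((q * 7) * (tid * 5))   0x0000083f
step 6: q <- min((s * s), (q + q))   0x0000083f
step 7: q <- min(min(10, q), max(-4, q)) 0x0000083f
step 8: s <- (max(tid, p) % 3)       0xfffff7c0

Answer: 9 steps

s: 4,4,4,4,4,4,0,1,2,0,1,0,0,1,2,0,1,2,0,1,2,0,1,2,0,1,2,0,1,2,0,1
q: 0,2,4,6,8,10,6,7,8,9,10,-22,12,13,14,15,16,17,18,19,20,21,22,23,24,25,26,27,28,29,30,31
p: 0,35,140,315,560,875,6,7,8,9,10,-4235,12,13,14,15,16,17,18,19,20,21,22,23,24,25,26,27,28,29,30,31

steps = 9; useful = 143; efficiency = 143/288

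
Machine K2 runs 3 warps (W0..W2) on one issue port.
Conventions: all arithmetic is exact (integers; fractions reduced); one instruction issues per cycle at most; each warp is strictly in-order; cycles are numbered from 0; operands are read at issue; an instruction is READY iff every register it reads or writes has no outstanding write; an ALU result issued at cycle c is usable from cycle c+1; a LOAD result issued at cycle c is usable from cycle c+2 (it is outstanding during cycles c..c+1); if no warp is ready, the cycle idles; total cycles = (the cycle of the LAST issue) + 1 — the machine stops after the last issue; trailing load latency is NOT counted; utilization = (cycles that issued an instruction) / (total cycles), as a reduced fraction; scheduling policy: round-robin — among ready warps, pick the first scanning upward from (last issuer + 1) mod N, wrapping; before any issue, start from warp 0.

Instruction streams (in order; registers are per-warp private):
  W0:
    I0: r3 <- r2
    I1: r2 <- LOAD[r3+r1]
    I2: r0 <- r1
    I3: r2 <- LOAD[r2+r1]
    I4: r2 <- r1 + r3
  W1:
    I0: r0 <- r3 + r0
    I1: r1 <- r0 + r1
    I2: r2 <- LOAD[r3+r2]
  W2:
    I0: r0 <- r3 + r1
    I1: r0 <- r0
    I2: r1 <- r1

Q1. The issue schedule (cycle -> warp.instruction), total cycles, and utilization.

cycle 0: W0.I0
cycle 1: W1.I0
cycle 2: W2.I0
cycle 3: W0.I1
cycle 4: W1.I1
cycle 5: W2.I1
cycle 6: W0.I2
cycle 7: W1.I2
cycle 8: W2.I2
cycle 9: W0.I3
cycle 10: idle
cycle 11: W0.I4

Answer: 12 cycles, utilization 11/12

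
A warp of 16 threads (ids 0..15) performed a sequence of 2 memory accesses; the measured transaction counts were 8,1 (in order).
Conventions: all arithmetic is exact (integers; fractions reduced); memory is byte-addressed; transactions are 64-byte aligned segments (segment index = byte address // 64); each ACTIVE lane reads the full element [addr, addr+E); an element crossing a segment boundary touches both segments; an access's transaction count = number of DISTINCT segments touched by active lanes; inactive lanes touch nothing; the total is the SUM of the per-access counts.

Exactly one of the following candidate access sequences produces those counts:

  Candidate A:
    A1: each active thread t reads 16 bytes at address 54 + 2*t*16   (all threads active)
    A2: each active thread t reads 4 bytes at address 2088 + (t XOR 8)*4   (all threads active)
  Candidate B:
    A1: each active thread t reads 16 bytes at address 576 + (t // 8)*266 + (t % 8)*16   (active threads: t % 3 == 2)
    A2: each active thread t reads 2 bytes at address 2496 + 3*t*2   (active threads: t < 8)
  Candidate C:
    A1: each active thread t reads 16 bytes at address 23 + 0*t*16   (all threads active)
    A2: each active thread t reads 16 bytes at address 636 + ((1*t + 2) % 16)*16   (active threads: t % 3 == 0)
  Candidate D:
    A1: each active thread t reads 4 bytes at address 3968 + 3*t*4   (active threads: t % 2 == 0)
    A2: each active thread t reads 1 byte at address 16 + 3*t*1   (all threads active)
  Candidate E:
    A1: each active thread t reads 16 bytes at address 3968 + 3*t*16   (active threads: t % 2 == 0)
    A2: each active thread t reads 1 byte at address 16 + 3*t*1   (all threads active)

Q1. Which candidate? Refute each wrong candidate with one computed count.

A: A1 gives 9 transactions, not 8
B: A1 gives 4 transactions, not 8
C: A1 gives 1 transaction, not 8
D: A1 gives 3 transactions, not 8
E: all counts match (8,1)

Answer: E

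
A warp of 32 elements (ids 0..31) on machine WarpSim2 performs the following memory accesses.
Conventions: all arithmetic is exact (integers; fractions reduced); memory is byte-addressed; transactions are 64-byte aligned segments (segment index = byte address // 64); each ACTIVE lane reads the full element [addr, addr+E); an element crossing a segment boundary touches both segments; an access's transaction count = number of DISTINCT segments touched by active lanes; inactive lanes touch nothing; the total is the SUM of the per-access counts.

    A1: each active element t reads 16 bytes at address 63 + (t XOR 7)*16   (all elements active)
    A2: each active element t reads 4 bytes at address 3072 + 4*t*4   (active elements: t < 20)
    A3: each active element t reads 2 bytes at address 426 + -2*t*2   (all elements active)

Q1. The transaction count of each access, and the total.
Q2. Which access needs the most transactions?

A1: 9 transactions
A2: 5 transactions
A3: 3 transactions

Answer: 9,5,3; total 17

Answer: A1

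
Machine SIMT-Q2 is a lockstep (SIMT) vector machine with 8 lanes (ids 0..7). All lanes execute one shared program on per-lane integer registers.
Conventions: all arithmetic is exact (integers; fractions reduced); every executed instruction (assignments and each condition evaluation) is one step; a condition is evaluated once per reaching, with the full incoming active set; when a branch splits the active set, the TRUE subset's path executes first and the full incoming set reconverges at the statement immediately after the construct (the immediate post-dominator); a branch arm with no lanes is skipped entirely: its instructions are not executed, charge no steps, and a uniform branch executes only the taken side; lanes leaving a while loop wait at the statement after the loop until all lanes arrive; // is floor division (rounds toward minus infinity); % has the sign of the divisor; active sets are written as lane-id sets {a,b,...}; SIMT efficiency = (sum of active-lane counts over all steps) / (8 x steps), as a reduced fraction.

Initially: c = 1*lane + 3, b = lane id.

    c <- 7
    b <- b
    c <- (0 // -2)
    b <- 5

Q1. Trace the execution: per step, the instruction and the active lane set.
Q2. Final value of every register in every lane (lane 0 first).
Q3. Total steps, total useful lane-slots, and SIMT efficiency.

step 0: c <- 7                       {0,1,2,3,4,5,6,7}
step 1: b <- b                       {0,1,2,3,4,5,6,7}
step 2: c <- (0 // -2)               {0,1,2,3,4,5,6,7}
step 3: b <- 5                       {0,1,2,3,4,5,6,7}

Answer: 4 steps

c: 0,0,0,0,0,0,0,0
b: 5,5,5,5,5,5,5,5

steps = 4; useful = 32; efficiency = 32/32 = 1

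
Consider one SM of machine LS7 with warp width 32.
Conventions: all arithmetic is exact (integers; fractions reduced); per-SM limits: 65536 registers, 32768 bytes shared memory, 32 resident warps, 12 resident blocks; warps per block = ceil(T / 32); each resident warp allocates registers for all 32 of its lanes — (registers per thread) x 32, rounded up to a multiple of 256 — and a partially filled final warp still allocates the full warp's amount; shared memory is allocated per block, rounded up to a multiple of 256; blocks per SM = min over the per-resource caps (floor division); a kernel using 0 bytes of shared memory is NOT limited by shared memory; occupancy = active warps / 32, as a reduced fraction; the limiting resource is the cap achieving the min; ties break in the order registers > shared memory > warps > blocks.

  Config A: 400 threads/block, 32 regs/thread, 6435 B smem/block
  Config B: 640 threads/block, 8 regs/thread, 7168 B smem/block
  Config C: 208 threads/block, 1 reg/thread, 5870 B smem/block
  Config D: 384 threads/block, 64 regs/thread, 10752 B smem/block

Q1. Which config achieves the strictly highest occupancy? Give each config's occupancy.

occupancies: A 13/16, B 5/8, C 7/8, D 3/4

Answer: C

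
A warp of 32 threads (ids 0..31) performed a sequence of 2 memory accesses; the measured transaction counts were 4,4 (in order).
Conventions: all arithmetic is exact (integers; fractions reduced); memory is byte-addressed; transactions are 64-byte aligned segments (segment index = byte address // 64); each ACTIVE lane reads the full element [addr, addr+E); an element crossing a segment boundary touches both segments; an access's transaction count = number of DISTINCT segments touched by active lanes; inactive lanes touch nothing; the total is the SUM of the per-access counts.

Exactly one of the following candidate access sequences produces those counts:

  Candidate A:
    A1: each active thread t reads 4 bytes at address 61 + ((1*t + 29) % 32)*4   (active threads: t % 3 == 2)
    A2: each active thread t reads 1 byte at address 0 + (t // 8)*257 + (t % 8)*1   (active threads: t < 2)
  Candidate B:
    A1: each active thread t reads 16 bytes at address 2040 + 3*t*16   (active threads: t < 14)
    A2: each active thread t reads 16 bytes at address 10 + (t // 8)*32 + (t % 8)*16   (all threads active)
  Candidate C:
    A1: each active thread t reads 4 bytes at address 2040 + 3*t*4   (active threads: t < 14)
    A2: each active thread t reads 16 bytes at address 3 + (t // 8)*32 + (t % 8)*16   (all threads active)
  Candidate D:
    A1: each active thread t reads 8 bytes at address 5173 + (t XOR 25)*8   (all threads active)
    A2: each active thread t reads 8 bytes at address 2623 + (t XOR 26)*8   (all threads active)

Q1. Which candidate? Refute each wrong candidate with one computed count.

A: A1 gives 2 transactions, not 4
B: A1 gives 11 transactions, not 4
D: A1 gives 5 transactions, not 4
C: all counts match (4,4)

Answer: C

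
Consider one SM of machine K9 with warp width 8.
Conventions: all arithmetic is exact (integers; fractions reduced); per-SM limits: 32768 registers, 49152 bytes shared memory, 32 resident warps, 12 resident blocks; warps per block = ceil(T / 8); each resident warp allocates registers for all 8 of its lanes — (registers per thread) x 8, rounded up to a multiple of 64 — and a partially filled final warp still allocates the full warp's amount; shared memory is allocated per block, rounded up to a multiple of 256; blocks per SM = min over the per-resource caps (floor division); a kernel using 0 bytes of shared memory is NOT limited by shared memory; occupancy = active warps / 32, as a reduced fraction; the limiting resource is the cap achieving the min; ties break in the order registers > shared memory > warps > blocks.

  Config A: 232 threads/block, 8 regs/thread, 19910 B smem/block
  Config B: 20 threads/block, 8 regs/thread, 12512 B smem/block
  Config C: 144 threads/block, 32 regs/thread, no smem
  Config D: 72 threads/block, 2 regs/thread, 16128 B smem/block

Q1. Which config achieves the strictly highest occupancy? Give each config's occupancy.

occupancies: A 29/32, B 9/32, C 9/16, D 27/32

Answer: A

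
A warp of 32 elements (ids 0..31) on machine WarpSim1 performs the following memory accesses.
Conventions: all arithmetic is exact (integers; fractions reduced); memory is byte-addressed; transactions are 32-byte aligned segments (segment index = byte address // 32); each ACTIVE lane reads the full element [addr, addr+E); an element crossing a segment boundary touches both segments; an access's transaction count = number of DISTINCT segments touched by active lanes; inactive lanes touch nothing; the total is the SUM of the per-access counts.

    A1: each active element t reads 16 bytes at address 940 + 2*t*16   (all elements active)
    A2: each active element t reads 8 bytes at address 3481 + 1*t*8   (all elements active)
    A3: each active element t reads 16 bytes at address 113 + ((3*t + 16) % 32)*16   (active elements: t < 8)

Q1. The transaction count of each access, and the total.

A1: 32 transactions
A2: 9 transactions
A3: 12 transactions

Answer: 32,9,12; total 53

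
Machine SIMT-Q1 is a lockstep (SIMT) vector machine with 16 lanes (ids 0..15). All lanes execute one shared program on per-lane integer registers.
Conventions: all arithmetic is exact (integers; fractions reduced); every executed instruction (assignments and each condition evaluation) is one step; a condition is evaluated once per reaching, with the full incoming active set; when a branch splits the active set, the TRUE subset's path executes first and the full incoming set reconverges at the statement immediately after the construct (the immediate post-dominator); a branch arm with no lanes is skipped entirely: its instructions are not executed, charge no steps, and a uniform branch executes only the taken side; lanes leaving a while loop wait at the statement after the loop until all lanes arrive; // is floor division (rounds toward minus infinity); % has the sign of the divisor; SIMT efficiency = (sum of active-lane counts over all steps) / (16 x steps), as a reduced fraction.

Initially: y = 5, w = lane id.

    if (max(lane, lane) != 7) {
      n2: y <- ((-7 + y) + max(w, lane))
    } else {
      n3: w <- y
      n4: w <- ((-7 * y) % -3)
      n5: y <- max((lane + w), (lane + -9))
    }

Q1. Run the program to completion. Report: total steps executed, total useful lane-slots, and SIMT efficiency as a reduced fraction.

Answer: 5 steps, 34 useful, 17/40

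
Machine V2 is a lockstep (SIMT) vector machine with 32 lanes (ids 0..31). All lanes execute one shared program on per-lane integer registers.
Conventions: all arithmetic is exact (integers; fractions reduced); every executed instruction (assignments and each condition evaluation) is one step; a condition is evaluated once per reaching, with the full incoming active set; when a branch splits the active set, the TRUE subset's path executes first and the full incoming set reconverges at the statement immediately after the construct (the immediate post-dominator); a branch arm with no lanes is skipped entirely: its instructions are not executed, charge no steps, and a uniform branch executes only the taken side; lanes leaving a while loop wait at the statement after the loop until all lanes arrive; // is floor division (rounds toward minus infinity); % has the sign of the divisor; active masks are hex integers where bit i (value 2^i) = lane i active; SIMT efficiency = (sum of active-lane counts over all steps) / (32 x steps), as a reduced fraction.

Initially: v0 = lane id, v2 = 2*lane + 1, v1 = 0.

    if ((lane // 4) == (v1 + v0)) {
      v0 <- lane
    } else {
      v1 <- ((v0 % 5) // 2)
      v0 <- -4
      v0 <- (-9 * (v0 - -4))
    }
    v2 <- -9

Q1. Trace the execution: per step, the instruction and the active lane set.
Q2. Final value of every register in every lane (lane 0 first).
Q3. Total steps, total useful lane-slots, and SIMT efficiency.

step 0: eval ((lane // 4) == (v1 + v0)) 0xffffffff
step 1: v0 <- lane                   0x00000001
step 2: v1 <- ((v0 % 5) // 2)        0xfffffffe
step 3: v0 <- -4                     0xfffffffe
step 4: v0 <- (-9 * (v0 - -4))       0xfffffffe
step 5: v2 <- -9                     0xffffffff

Answer: 6 steps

v0: 0,0,0,0,0,0,0,0,0,0,0,0,0,0,0,0,0,0,0,0,0,0,0,0,0,0,0,0,0,0,0,0
v2: -9,-9,-9,-9,-9,-9,-9,-9,-9,-9,-9,-9,-9,-9,-9,-9,-9,-9,-9,-9,-9,-9,-9,-9,-9,-9,-9,-9,-9,-9,-9,-9
v1: 0,0,1,1,2,0,0,1,1,2,0,0,1,1,2,0,0,1,1,2,0,0,1,1,2,0,0,1,1,2,0,0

steps = 6; useful = 158; efficiency = 158/192 = 79/96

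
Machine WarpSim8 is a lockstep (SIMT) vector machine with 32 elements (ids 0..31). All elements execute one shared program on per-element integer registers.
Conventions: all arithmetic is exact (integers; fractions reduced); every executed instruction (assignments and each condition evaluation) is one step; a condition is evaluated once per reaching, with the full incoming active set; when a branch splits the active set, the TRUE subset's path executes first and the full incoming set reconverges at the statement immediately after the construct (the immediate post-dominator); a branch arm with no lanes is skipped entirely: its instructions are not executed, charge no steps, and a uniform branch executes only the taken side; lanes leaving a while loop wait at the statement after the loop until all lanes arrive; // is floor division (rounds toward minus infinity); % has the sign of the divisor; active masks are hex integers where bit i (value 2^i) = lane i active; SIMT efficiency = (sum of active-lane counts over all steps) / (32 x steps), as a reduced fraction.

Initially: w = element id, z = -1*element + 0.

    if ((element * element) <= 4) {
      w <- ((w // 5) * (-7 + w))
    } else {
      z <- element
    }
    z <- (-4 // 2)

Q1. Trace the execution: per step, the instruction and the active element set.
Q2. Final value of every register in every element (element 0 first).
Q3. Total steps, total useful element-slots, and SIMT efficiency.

step 0: eval ((element * element) <= 4) 0xffffffff
step 1: w <- ((w // 5) * (-7 + w))   0x00000007
step 2: z <- element                 0xfffffff8
step 3: z <- (-4 // 2)               0xffffffff

Answer: 4 steps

w: 0,0,0,3,4,5,6,7,8,9,10,11,12,13,14,15,16,17,18,19,20,21,22,23,24,25,26,27,28,29,30,31
z: -2,-2,-2,-2,-2,-2,-2,-2,-2,-2,-2,-2,-2,-2,-2,-2,-2,-2,-2,-2,-2,-2,-2,-2,-2,-2,-2,-2,-2,-2,-2,-2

steps = 4; useful = 96; efficiency = 96/128 = 3/4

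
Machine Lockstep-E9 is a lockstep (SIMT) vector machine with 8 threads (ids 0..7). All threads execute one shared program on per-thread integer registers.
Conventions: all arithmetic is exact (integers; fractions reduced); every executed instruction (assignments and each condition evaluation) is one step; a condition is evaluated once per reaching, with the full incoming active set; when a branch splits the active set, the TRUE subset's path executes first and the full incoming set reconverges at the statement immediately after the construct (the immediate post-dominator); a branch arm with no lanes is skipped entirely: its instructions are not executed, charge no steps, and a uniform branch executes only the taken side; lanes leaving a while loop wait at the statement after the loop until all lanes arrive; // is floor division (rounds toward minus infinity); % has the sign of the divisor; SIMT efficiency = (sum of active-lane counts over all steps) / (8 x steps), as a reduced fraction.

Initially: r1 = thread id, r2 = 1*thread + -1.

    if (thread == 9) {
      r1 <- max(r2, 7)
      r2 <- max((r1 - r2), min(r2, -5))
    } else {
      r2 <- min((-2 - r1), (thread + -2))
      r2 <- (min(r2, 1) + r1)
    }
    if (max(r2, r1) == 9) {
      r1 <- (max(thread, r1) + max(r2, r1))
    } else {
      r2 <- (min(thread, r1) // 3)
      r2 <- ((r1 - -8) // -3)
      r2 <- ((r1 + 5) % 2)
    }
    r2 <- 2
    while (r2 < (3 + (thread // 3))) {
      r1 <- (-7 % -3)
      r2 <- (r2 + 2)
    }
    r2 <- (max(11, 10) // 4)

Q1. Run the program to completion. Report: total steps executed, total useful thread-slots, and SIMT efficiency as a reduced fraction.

Answer: 16 steps, 110 useful, 55/64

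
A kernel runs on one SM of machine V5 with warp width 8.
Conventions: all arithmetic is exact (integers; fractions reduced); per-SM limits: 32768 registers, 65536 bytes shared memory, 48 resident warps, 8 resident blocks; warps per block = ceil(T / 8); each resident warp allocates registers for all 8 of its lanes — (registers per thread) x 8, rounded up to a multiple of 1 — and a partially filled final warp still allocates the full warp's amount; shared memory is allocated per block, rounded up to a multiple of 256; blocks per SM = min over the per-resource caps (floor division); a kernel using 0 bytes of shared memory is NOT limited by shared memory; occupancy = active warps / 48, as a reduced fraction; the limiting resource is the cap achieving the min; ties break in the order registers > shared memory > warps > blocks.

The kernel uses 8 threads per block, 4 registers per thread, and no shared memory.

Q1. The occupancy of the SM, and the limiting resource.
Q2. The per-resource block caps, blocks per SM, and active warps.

Answer: occupancy 1/6, limited by blocks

registers: 1024 blocks
shared memory: no limit (kernel uses none)
warps: 48 blocks
blocks: 8 blocks

Answer: 8 blocks, 8 active warps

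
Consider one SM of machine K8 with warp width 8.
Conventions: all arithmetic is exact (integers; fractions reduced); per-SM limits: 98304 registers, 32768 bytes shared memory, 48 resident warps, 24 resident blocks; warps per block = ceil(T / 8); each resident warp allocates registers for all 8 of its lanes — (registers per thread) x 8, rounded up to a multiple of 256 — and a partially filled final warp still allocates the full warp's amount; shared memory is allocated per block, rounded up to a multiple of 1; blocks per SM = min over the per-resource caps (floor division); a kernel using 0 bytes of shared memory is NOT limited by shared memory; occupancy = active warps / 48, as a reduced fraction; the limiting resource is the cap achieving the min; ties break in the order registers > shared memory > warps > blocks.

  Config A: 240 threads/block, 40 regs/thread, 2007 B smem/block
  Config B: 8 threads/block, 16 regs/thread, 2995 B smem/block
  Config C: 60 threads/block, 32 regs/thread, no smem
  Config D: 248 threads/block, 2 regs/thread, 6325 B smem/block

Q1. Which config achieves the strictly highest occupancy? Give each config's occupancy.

occupancies: A 5/8, B 5/24, C 1, D 31/48

Answer: C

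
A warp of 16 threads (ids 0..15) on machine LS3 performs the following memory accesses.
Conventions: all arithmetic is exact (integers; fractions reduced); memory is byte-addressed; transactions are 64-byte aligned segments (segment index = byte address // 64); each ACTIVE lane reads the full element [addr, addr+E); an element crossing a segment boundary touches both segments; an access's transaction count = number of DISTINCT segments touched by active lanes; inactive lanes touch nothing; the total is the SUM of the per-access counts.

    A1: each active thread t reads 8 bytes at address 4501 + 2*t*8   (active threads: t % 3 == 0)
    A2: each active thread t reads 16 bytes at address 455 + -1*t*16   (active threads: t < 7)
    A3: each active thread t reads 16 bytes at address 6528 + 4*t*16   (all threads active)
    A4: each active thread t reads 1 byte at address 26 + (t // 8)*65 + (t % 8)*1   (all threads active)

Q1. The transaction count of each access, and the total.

A1: 5 transactions
A2: 3 transactions
A3: 16 transactions
A4: 2 transactions

Answer: 5,3,16,2; total 26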